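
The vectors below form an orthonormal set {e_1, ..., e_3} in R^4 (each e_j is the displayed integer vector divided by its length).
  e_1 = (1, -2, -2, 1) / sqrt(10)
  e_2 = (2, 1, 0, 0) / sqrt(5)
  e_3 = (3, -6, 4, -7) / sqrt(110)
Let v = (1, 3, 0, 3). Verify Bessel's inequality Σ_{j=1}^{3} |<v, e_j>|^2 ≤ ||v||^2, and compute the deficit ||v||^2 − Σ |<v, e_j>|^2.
Σ |<v, e_j>|^2 = 189/11; ||v||^2 = 19; deficit = 20/11

Write each e_j = u_j / sqrt(<u_j, u_j>) where u_j is the displayed integer vector. Then <v, e_j> = <v, u_j> / sqrt(<u_j, u_j>), so |<v, e_j>|^2 = <v, u_j>^2 / <u_j, u_j>.
Coefficients: <v, e_1> = -2/sqrt(10), <v, e_2> = 5/sqrt(5), <v, e_3> = -36/sqrt(110).
Square and sum: Σ |<v, e_j>|^2 = 189/11.
Compute ||v||^2 = v·v = 19.
Deficit = 19 − 189/11 = 20/11 ≥ 0, confirming Bessel's inequality. (The deficit equals ||v − Σ <v,e_j> e_j||^2, the squared distance from v to span{e_j}.)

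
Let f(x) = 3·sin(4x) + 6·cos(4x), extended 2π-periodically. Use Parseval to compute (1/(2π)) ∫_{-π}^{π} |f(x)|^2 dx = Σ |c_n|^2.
Σ |c_n|^2 = 45/2

Expand |f|^2 and use orthogonality of {sin(nx), cos(mx)} on [-π, π]:
  ∫_{-π}^{π} sin(nx)^2 dx = π, ∫ cos(mx)^2 dx = π, and cross terms integrate to 0.
So ∫_{-π}^{π} f(x)^2 dx = 3^2 · π + 6^2 · π = (9 + 36)π.
Divide by 2π: (9 + 36)/2 = 45/2.
By Parseval, this equals Σ |c_n|^2.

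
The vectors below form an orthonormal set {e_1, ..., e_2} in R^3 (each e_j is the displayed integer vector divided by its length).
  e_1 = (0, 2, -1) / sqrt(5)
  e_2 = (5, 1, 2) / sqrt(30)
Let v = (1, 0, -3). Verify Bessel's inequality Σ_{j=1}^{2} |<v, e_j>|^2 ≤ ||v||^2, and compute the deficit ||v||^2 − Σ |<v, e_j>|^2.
Σ |<v, e_j>|^2 = 11/6; ||v||^2 = 10; deficit = 49/6

Write each e_j = u_j / sqrt(<u_j, u_j>) where u_j is the displayed integer vector. Then <v, e_j> = <v, u_j> / sqrt(<u_j, u_j>), so |<v, e_j>|^2 = <v, u_j>^2 / <u_j, u_j>.
Coefficients: <v, e_1> = 3/sqrt(5), <v, e_2> = -1/sqrt(30).
Square and sum: Σ |<v, e_j>|^2 = 11/6.
Compute ||v||^2 = v·v = 10.
Deficit = 10 − 11/6 = 49/6 ≥ 0, confirming Bessel's inequality. (The deficit equals ||v − Σ <v,e_j> e_j||^2, the squared distance from v to span{e_j}.)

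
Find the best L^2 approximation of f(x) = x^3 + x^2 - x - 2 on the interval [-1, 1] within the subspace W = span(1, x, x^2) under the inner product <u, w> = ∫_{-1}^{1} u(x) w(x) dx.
g(x) = x^2 - 2*x/5 - 2

The best approximation g ∈ W is the orthogonal projection of f onto W. Writing g = a_0 + a_1 x + a_2 x^2, the coefficients solve the normal equations G · a = b where
  G_{ij} = <φ_i, φ_j> and b_i = <f, φ_i>, with φ_0 = 1, φ_1 = x, φ_2 = x^2.
G =
  [2, 0, 2/3]
  [0, 2/3, 0]
  [2/3, 0, 2/5],
b = (-10/3, -4/15, -14/15).
Solving gives a_0 = -2, a_1 = -2/5, a_2 = 1, so
  g(x) = x^2 - 2*x/5 - 2.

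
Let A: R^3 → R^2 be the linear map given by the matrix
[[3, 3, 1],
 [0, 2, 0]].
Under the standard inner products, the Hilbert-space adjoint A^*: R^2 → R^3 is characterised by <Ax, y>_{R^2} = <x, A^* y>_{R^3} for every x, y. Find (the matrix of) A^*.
A^* = A^T =
[[3, 0],
 [3, 2],
 [1, 0]]

For real matrices with standard dot products, the defining identity <Ax, y> = <x, A^* y> gives (Ax)^T y = x^T (A^*) y, i.e. x^T A^T y = x^T (A^*) y. Since this holds for all x, y, we must have A^* = A^T. Therefore
A^* =
[[3, 0],
 [3, 2],
 [1, 0]].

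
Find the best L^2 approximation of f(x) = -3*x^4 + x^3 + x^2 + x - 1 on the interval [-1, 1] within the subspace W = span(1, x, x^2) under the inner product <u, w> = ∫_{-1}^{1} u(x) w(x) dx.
g(x) = -11*x^2/7 + 8*x/5 - 26/35

The best approximation g ∈ W is the orthogonal projection of f onto W. Writing g = a_0 + a_1 x + a_2 x^2, the coefficients solve the normal equations G · a = b where
  G_{ij} = <φ_i, φ_j> and b_i = <f, φ_i>, with φ_0 = 1, φ_1 = x, φ_2 = x^2.
G =
  [2, 0, 2/3]
  [0, 2/3, 0]
  [2/3, 0, 2/5],
b = (-38/15, 16/15, -118/105).
Solving gives a_0 = -26/35, a_1 = 8/5, a_2 = -11/7, so
  g(x) = -11*x^2/7 + 8*x/5 - 26/35.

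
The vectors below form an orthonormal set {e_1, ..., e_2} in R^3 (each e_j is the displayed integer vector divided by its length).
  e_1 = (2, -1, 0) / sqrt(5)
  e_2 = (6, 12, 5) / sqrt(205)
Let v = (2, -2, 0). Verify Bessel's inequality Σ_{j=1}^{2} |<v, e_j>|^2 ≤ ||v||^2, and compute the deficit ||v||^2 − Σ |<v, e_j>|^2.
Σ |<v, e_j>|^2 = 324/41; ||v||^2 = 8; deficit = 4/41

Write each e_j = u_j / sqrt(<u_j, u_j>) where u_j is the displayed integer vector. Then <v, e_j> = <v, u_j> / sqrt(<u_j, u_j>), so |<v, e_j>|^2 = <v, u_j>^2 / <u_j, u_j>.
Coefficients: <v, e_1> = 6/sqrt(5), <v, e_2> = -12/sqrt(205).
Square and sum: Σ |<v, e_j>|^2 = 324/41.
Compute ||v||^2 = v·v = 8.
Deficit = 8 − 324/41 = 4/41 ≥ 0, confirming Bessel's inequality. (The deficit equals ||v − Σ <v,e_j> e_j||^2, the squared distance from v to span{e_j}.)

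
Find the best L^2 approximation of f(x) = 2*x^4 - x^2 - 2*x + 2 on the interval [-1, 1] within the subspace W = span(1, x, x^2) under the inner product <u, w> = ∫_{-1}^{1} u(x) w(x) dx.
g(x) = 5*x^2/7 - 2*x + 64/35

The best approximation g ∈ W is the orthogonal projection of f onto W. Writing g = a_0 + a_1 x + a_2 x^2, the coefficients solve the normal equations G · a = b where
  G_{ij} = <φ_i, φ_j> and b_i = <f, φ_i>, with φ_0 = 1, φ_1 = x, φ_2 = x^2.
G =
  [2, 0, 2/3]
  [0, 2/3, 0]
  [2/3, 0, 2/5],
b = (62/15, -4/3, 158/105).
Solving gives a_0 = 64/35, a_1 = -2, a_2 = 5/7, so
  g(x) = 5*x^2/7 - 2*x + 64/35.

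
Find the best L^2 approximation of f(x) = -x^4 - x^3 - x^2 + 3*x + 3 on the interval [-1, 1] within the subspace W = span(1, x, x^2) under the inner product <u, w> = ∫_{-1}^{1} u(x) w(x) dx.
g(x) = -13*x^2/7 + 12*x/5 + 108/35

The best approximation g ∈ W is the orthogonal projection of f onto W. Writing g = a_0 + a_1 x + a_2 x^2, the coefficients solve the normal equations G · a = b where
  G_{ij} = <φ_i, φ_j> and b_i = <f, φ_i>, with φ_0 = 1, φ_1 = x, φ_2 = x^2.
G =
  [2, 0, 2/3]
  [0, 2/3, 0]
  [2/3, 0, 2/5],
b = (74/15, 8/5, 46/35).
Solving gives a_0 = 108/35, a_1 = 12/5, a_2 = -13/7, so
  g(x) = -13*x^2/7 + 12*x/5 + 108/35.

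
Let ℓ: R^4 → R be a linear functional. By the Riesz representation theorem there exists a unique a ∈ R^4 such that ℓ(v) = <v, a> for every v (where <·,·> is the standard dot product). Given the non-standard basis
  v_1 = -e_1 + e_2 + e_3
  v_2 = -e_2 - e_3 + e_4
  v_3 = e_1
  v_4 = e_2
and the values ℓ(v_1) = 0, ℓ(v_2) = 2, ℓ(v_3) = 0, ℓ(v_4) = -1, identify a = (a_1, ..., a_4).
a = (0, -1, 1, 2)

Write a = (a_1, ..., a_4) in the standard basis. For each basis vector v_i, ℓ(v_i) = <v_i, a> is a linear equation in the a_j's. Collect the n equations into a matrix system V a = ℓ, where row i of V is v_i (expressed in the standard basis). Since V is invertible (lower-triangular with 1s on the diagonal, up to permutation), solve by back-substitution:
  V =
[[-1, 1, 1, 0],
 [0, -1, -1, 1],
 [1, 0, 0, 0],
 [0, 1, 0, 0]]
  V a = (0, 2, 0, -1)
Solving gives a = (0, -1, 1, 2).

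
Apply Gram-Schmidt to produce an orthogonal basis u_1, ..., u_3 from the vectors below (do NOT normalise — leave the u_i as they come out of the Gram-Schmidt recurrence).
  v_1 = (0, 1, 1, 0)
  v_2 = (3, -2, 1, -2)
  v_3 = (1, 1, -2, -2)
Orthogonal basis:
  u_1 = (0, 1, 1, 0)
  u_2 = (3, -3/2, 3/2, -2)
  u_3 = (4/7, 12/7, -12/7, -12/7)

Apply the Gram-Schmidt recurrence
  u_1 = v_1
  u_i = v_i − Σ_{j<i} ((v_i · u_j) / (u_j · u_j)) · u_j.

Step by step this gives:
  u_1 = (0, 1, 1, 0)
  u_2 = (3, -3/2, 3/2, -2)
  u_3 = (4/7, 12/7, -12/7, -12/7)

Orthogonality check:
  u_2 · u_1 = 0 (should be 0)
  u_3 · u_1 = 0 (should be 0)
  u_3 · u_2 = 0 (should be 0)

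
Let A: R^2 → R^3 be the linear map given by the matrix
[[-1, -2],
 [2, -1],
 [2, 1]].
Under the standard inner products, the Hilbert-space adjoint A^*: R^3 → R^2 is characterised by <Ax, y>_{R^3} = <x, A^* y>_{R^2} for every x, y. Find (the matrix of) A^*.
A^* = A^T =
[[-1, 2, 2],
 [-2, -1, 1]]

For real matrices with standard dot products, the defining identity <Ax, y> = <x, A^* y> gives (Ax)^T y = x^T (A^*) y, i.e. x^T A^T y = x^T (A^*) y. Since this holds for all x, y, we must have A^* = A^T. Therefore
A^* =
[[-1, 2, 2],
 [-2, -1, 1]].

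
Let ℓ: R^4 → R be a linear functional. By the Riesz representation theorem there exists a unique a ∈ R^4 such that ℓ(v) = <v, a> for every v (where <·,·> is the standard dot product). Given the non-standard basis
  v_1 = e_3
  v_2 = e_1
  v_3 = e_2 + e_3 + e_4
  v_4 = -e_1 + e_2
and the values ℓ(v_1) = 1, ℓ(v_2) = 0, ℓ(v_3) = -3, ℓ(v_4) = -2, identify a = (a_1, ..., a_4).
a = (0, -2, 1, -2)

Write a = (a_1, ..., a_4) in the standard basis. For each basis vector v_i, ℓ(v_i) = <v_i, a> is a linear equation in the a_j's. Collect the n equations into a matrix system V a = ℓ, where row i of V is v_i (expressed in the standard basis). Since V is invertible (lower-triangular with 1s on the diagonal, up to permutation), solve by back-substitution:
  V =
[[0, 0, 1, 0],
 [1, 0, 0, 0],
 [0, 1, 1, 1],
 [-1, 1, 0, 0]]
  V a = (1, 0, -3, -2)
Solving gives a = (0, -2, 1, -2).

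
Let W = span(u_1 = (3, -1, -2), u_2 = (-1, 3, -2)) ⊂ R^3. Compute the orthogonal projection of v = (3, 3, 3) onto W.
proj_W(v) = (0, 0, 0)

Set up U = [u_1 | ... | u_2] ∈ R^(3×2). The projector onto W = col(U) is P = U (U^T U)^(-1) U^T.
Compute U^T U =
  [14, -2]
  [-2, 14],
and U^T v = (0, 0).
Solve U^T U · c = U^T v for the coefficients: c = (0, 0). The projection is proj_W(v) = U c.
Check: (v - proj_W(v)) · u_1 = 0  (should be 0).
Check: (v - proj_W(v)) · u_2 = 0  (should be 0).
Result: proj_W(v) = (0, 0, 0).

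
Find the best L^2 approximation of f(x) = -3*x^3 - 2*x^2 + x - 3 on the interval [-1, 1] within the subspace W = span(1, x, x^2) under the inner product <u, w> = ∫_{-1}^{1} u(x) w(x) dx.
g(x) = -2*x^2 - 4*x/5 - 3

The best approximation g ∈ W is the orthogonal projection of f onto W. Writing g = a_0 + a_1 x + a_2 x^2, the coefficients solve the normal equations G · a = b where
  G_{ij} = <φ_i, φ_j> and b_i = <f, φ_i>, with φ_0 = 1, φ_1 = x, φ_2 = x^2.
G =
  [2, 0, 2/3]
  [0, 2/3, 0]
  [2/3, 0, 2/5],
b = (-22/3, -8/15, -14/5).
Solving gives a_0 = -3, a_1 = -4/5, a_2 = -2, so
  g(x) = -2*x^2 - 4*x/5 - 3.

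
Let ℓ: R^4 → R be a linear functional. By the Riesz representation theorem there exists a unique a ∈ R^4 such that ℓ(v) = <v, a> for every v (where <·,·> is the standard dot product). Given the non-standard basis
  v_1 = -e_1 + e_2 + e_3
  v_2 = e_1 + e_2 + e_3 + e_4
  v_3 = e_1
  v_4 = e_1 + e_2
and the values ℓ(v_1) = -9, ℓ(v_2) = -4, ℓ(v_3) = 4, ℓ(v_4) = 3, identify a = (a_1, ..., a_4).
a = (4, -1, -4, -3)

Write a = (a_1, ..., a_4) in the standard basis. For each basis vector v_i, ℓ(v_i) = <v_i, a> is a linear equation in the a_j's. Collect the n equations into a matrix system V a = ℓ, where row i of V is v_i (expressed in the standard basis). Since V is invertible (lower-triangular with 1s on the diagonal, up to permutation), solve by back-substitution:
  V =
[[-1, 1, 1, 0],
 [1, 1, 1, 1],
 [1, 0, 0, 0],
 [1, 1, 0, 0]]
  V a = (-9, -4, 4, 3)
Solving gives a = (4, -1, -4, -3).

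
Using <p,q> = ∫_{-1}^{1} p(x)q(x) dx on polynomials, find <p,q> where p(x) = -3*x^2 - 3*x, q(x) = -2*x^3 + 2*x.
<p,q> = -8/5

Expand the product: p(x)·q(x) = 6*x^5 + 6*x^4 - 6*x^3 - 6*x^2.
∫_{-1}^{1} of each monomial x^k gives [2/(k+1) if k even, 0 if k odd]. Integrating term-by-term (or equivalently evaluating the antiderivative F(x) = x^6 + 6*x^5/5 - 3*x^4/2 - 2*x^3 at the endpoints):
  F(1) − F(−1) = -13/10 − (3/10) = -8/5.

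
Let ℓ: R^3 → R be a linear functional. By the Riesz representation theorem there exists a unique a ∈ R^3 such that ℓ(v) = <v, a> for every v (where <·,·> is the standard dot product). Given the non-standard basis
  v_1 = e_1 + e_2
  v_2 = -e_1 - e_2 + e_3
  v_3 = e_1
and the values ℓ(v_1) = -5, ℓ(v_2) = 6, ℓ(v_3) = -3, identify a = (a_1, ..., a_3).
a = (-3, -2, 1)

Write a = (a_1, ..., a_3) in the standard basis. For each basis vector v_i, ℓ(v_i) = <v_i, a> is a linear equation in the a_j's. Collect the n equations into a matrix system V a = ℓ, where row i of V is v_i (expressed in the standard basis). Since V is invertible (lower-triangular with 1s on the diagonal, up to permutation), solve by back-substitution:
  V =
[[1, 1, 0],
 [-1, -1, 1],
 [1, 0, 0]]
  V a = (-5, 6, -3)
Solving gives a = (-3, -2, 1).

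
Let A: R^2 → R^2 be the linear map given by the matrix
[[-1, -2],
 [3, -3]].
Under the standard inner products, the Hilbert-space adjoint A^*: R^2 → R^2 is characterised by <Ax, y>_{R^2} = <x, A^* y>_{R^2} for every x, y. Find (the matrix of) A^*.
A^* = A^T =
[[-1, 3],
 [-2, -3]]

For real matrices with standard dot products, the defining identity <Ax, y> = <x, A^* y> gives (Ax)^T y = x^T (A^*) y, i.e. x^T A^T y = x^T (A^*) y. Since this holds for all x, y, we must have A^* = A^T. Therefore
A^* =
[[-1, 3],
 [-2, -3]].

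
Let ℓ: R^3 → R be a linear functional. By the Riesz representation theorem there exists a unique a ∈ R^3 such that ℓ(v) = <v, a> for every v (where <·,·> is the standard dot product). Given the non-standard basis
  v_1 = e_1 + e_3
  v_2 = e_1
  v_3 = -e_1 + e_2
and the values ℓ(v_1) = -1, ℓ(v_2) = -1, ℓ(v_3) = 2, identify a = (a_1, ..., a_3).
a = (-1, 1, 0)

Write a = (a_1, ..., a_3) in the standard basis. For each basis vector v_i, ℓ(v_i) = <v_i, a> is a linear equation in the a_j's. Collect the n equations into a matrix system V a = ℓ, where row i of V is v_i (expressed in the standard basis). Since V is invertible (lower-triangular with 1s on the diagonal, up to permutation), solve by back-substitution:
  V =
[[1, 0, 1],
 [1, 0, 0],
 [-1, 1, 0]]
  V a = (-1, -1, 2)
Solving gives a = (-1, 1, 0).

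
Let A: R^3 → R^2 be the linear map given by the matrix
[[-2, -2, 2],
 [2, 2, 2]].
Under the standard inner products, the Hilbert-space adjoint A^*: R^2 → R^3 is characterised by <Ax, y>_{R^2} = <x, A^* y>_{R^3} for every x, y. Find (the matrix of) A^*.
A^* = A^T =
[[-2, 2],
 [-2, 2],
 [2, 2]]

For real matrices with standard dot products, the defining identity <Ax, y> = <x, A^* y> gives (Ax)^T y = x^T (A^*) y, i.e. x^T A^T y = x^T (A^*) y. Since this holds for all x, y, we must have A^* = A^T. Therefore
A^* =
[[-2, 2],
 [-2, 2],
 [2, 2]].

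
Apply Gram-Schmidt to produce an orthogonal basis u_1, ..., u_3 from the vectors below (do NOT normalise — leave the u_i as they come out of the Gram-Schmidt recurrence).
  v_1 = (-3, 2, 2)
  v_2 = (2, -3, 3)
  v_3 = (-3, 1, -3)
Orthogonal basis:
  u_1 = (-3, 2, 2)
  u_2 = (16/17, -39/17, 63/17)
  u_3 = (-228/169, -19/13, -95/169)

Apply the Gram-Schmidt recurrence
  u_1 = v_1
  u_i = v_i − Σ_{j<i} ((v_i · u_j) / (u_j · u_j)) · u_j.

Step by step this gives:
  u_1 = (-3, 2, 2)
  u_2 = (16/17, -39/17, 63/17)
  u_3 = (-228/169, -19/13, -95/169)

Orthogonality check:
  u_2 · u_1 = 0 (should be 0)
  u_3 · u_1 = 0 (should be 0)
  u_3 · u_2 = 0 (should be 0)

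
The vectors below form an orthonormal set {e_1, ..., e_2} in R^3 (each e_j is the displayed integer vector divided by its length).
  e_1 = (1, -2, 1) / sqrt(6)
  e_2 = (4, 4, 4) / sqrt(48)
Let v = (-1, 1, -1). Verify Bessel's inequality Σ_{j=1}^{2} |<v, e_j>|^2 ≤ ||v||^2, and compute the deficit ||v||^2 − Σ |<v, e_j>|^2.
Σ |<v, e_j>|^2 = 3; ||v||^2 = 3; deficit = 0

Write each e_j = u_j / sqrt(<u_j, u_j>) where u_j is the displayed integer vector. Then <v, e_j> = <v, u_j> / sqrt(<u_j, u_j>), so |<v, e_j>|^2 = <v, u_j>^2 / <u_j, u_j>.
Coefficients: <v, e_1> = -4/sqrt(6), <v, e_2> = -4/sqrt(48).
Square and sum: Σ |<v, e_j>|^2 = 3.
Compute ||v||^2 = v·v = 3.
Deficit = 3 − 3 = 0 ≥ 0, confirming Bessel's inequality. (The deficit equals ||v − Σ <v,e_j> e_j||^2, the squared distance from v to span{e_j}.)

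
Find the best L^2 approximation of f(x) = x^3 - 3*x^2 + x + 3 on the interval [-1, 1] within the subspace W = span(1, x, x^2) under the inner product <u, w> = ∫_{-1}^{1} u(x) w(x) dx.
g(x) = -3*x^2 + 8*x/5 + 3

The best approximation g ∈ W is the orthogonal projection of f onto W. Writing g = a_0 + a_1 x + a_2 x^2, the coefficients solve the normal equations G · a = b where
  G_{ij} = <φ_i, φ_j> and b_i = <f, φ_i>, with φ_0 = 1, φ_1 = x, φ_2 = x^2.
G =
  [2, 0, 2/3]
  [0, 2/3, 0]
  [2/3, 0, 2/5],
b = (4, 16/15, 4/5).
Solving gives a_0 = 3, a_1 = 8/5, a_2 = -3, so
  g(x) = -3*x^2 + 8*x/5 + 3.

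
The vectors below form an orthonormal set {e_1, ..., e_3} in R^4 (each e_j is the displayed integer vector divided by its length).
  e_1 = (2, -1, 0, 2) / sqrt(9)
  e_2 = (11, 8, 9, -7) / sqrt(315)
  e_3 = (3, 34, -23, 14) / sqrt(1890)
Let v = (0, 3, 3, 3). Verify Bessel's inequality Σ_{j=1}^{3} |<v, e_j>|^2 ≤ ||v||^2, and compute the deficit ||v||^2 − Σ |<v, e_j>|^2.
Σ |<v, e_j>|^2 = 41/6; ||v||^2 = 27; deficit = 121/6

Write each e_j = u_j / sqrt(<u_j, u_j>) where u_j is the displayed integer vector. Then <v, e_j> = <v, u_j> / sqrt(<u_j, u_j>), so |<v, e_j>|^2 = <v, u_j>^2 / <u_j, u_j>.
Coefficients: <v, e_1> = 3/sqrt(9), <v, e_2> = 30/sqrt(315), <v, e_3> = 75/sqrt(1890).
Square and sum: Σ |<v, e_j>|^2 = 41/6.
Compute ||v||^2 = v·v = 27.
Deficit = 27 − 41/6 = 121/6 ≥ 0, confirming Bessel's inequality. (The deficit equals ||v − Σ <v,e_j> e_j||^2, the squared distance from v to span{e_j}.)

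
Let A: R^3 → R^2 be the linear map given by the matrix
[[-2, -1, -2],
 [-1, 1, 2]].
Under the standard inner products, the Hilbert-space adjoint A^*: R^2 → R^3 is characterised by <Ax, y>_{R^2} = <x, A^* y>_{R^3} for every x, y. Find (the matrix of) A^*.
A^* = A^T =
[[-2, -1],
 [-1, 1],
 [-2, 2]]

For real matrices with standard dot products, the defining identity <Ax, y> = <x, A^* y> gives (Ax)^T y = x^T (A^*) y, i.e. x^T A^T y = x^T (A^*) y. Since this holds for all x, y, we must have A^* = A^T. Therefore
A^* =
[[-2, -1],
 [-1, 1],
 [-2, 2]].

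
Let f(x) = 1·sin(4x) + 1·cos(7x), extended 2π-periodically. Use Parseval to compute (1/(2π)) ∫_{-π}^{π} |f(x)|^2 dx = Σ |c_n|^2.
Σ |c_n|^2 = 1

Expand |f|^2 and use orthogonality of {sin(nx), cos(mx)} on [-π, π]:
  ∫_{-π}^{π} sin(nx)^2 dx = π, ∫ cos(mx)^2 dx = π, and cross terms integrate to 0.
So ∫_{-π}^{π} f(x)^2 dx = 1^2 · π + 1^2 · π = (1 + 1)π.
Divide by 2π: (1 + 1)/2 = 1.
By Parseval, this equals Σ |c_n|^2.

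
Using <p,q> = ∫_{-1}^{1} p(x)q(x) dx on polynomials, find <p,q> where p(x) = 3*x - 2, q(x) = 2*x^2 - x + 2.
<p,q> = -38/3

Expand the product: p(x)·q(x) = 6*x^3 - 7*x^2 + 8*x - 4.
∫_{-1}^{1} of each monomial x^k gives [2/(k+1) if k even, 0 if k odd]. Integrating term-by-term (or equivalently evaluating the antiderivative F(x) = 3*x^4/2 - 7*x^3/3 + 4*x^2 - 4*x at the endpoints):
  F(1) − F(−1) = -5/6 − (71/6) = -38/3.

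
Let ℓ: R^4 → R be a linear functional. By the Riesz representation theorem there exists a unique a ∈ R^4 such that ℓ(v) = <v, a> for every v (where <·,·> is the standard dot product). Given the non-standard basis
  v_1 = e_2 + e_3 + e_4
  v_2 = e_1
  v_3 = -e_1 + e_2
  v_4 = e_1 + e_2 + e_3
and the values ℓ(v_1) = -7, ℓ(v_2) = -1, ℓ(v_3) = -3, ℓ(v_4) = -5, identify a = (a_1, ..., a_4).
a = (-1, -4, 0, -3)

Write a = (a_1, ..., a_4) in the standard basis. For each basis vector v_i, ℓ(v_i) = <v_i, a> is a linear equation in the a_j's. Collect the n equations into a matrix system V a = ℓ, where row i of V is v_i (expressed in the standard basis). Since V is invertible (lower-triangular with 1s on the diagonal, up to permutation), solve by back-substitution:
  V =
[[0, 1, 1, 1],
 [1, 0, 0, 0],
 [-1, 1, 0, 0],
 [1, 1, 1, 0]]
  V a = (-7, -1, -3, -5)
Solving gives a = (-1, -4, 0, -3).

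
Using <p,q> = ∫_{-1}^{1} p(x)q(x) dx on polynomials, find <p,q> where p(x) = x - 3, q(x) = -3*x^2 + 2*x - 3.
<p,q> = 76/3

Expand the product: p(x)·q(x) = -3*x^3 + 11*x^2 - 9*x + 9.
∫_{-1}^{1} of each monomial x^k gives [2/(k+1) if k even, 0 if k odd]. Integrating term-by-term (or equivalently evaluating the antiderivative F(x) = -3*x^4/4 + 11*x^3/3 - 9*x^2/2 + 9*x at the endpoints):
  F(1) − F(−1) = 89/12 − (-215/12) = 76/3.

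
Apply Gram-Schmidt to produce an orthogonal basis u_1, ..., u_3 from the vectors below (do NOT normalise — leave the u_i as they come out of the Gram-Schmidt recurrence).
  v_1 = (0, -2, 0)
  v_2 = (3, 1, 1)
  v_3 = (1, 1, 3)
Orthogonal basis:
  u_1 = (0, -2, 0)
  u_2 = (3, 0, 1)
  u_3 = (-4/5, 0, 12/5)

Apply the Gram-Schmidt recurrence
  u_1 = v_1
  u_i = v_i − Σ_{j<i} ((v_i · u_j) / (u_j · u_j)) · u_j.

Step by step this gives:
  u_1 = (0, -2, 0)
  u_2 = (3, 0, 1)
  u_3 = (-4/5, 0, 12/5)

Orthogonality check:
  u_2 · u_1 = 0 (should be 0)
  u_3 · u_1 = 0 (should be 0)
  u_3 · u_2 = 0 (should be 0)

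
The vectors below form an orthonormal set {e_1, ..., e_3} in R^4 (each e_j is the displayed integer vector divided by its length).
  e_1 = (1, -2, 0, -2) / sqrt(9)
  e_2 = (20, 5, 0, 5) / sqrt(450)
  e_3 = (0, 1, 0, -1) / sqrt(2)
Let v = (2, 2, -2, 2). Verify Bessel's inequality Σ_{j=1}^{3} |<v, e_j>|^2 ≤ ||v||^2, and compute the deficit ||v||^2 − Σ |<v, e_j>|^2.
Σ |<v, e_j>|^2 = 12; ||v||^2 = 16; deficit = 4

Write each e_j = u_j / sqrt(<u_j, u_j>) where u_j is the displayed integer vector. Then <v, e_j> = <v, u_j> / sqrt(<u_j, u_j>), so |<v, e_j>|^2 = <v, u_j>^2 / <u_j, u_j>.
Coefficients: <v, e_1> = -6/sqrt(9), <v, e_2> = 60/sqrt(450), <v, e_3> = 0/sqrt(2).
Square and sum: Σ |<v, e_j>|^2 = 12.
Compute ||v||^2 = v·v = 16.
Deficit = 16 − 12 = 4 ≥ 0, confirming Bessel's inequality. (The deficit equals ||v − Σ <v,e_j> e_j||^2, the squared distance from v to span{e_j}.)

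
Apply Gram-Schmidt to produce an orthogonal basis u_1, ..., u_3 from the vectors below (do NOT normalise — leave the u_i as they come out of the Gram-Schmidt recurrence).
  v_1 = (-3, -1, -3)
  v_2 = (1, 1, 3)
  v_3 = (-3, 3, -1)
Orthogonal basis:
  u_1 = (-3, -1, -3)
  u_2 = (-20/19, 6/19, 18/19)
  u_3 = (0, 3, -1)

Apply the Gram-Schmidt recurrence
  u_1 = v_1
  u_i = v_i − Σ_{j<i} ((v_i · u_j) / (u_j · u_j)) · u_j.

Step by step this gives:
  u_1 = (-3, -1, -3)
  u_2 = (-20/19, 6/19, 18/19)
  u_3 = (0, 3, -1)

Orthogonality check:
  u_2 · u_1 = 0 (should be 0)
  u_3 · u_1 = 0 (should be 0)
  u_3 · u_2 = 0 (should be 0)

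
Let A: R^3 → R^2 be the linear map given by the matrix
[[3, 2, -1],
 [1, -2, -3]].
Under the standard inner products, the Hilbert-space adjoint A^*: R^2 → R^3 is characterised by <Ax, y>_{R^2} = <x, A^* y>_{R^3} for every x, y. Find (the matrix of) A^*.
A^* = A^T =
[[3, 1],
 [2, -2],
 [-1, -3]]

For real matrices with standard dot products, the defining identity <Ax, y> = <x, A^* y> gives (Ax)^T y = x^T (A^*) y, i.e. x^T A^T y = x^T (A^*) y. Since this holds for all x, y, we must have A^* = A^T. Therefore
A^* =
[[3, 1],
 [2, -2],
 [-1, -3]].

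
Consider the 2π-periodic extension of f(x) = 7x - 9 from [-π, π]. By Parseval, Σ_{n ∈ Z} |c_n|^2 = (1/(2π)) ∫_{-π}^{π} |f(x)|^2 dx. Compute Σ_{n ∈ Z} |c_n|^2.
Σ |c_n|^2 = 49π^2/3 + 81

Expand and integrate term by term over [-π, π]:
  ∫ (7x)^2 dx = 49·(2π^3/3); ∫ 2·7·(-9)·x dx = 0 (odd integrand); ∫ (-9)^2 dx = 81·2π.
So (1/(2π)) ∫_{-π}^{π} (7x - 9)^2 dx = 49π^2/3 + 81 = 49π^2/3 + 81.
Parseval ⇒ Σ |c_n|^2 = 49π^2/3 + 81.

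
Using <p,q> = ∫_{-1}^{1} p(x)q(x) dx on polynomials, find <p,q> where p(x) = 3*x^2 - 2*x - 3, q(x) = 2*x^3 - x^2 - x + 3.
<p,q> = -172/15

Expand the product: p(x)·q(x) = 6*x^5 - 7*x^4 - 7*x^3 + 14*x^2 - 3*x - 9.
∫_{-1}^{1} of each monomial x^k gives [2/(k+1) if k even, 0 if k odd]. Integrating term-by-term (or equivalently evaluating the antiderivative F(x) = x^6 - 7*x^5/5 - 7*x^4/4 + 14*x^3/3 - 3*x^2/2 - 9*x at the endpoints):
  F(1) − F(−1) = -479/60 − (209/60) = -172/15.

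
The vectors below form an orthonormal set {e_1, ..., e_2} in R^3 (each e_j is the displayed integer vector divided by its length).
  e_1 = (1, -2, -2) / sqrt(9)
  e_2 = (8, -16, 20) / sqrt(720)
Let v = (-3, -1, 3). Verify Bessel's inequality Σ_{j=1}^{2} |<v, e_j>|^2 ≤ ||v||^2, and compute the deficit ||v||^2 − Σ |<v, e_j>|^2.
Σ |<v, e_j>|^2 = 46/5; ||v||^2 = 19; deficit = 49/5

Write each e_j = u_j / sqrt(<u_j, u_j>) where u_j is the displayed integer vector. Then <v, e_j> = <v, u_j> / sqrt(<u_j, u_j>), so |<v, e_j>|^2 = <v, u_j>^2 / <u_j, u_j>.
Coefficients: <v, e_1> = -7/sqrt(9), <v, e_2> = 52/sqrt(720).
Square and sum: Σ |<v, e_j>|^2 = 46/5.
Compute ||v||^2 = v·v = 19.
Deficit = 19 − 46/5 = 49/5 ≥ 0, confirming Bessel's inequality. (The deficit equals ||v − Σ <v,e_j> e_j||^2, the squared distance from v to span{e_j}.)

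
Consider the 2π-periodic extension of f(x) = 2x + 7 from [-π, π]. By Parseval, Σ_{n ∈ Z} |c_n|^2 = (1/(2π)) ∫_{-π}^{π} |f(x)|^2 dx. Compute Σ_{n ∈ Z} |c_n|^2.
Σ |c_n|^2 = 4π^2/3 + 49

Expand and integrate term by term over [-π, π]:
  ∫ (2x)^2 dx = 4·(2π^3/3); ∫ 2·2·(7)·x dx = 0 (odd integrand); ∫ 7^2 dx = 49·2π.
So (1/(2π)) ∫_{-π}^{π} (2x + 7)^2 dx = 4π^2/3 + 49 = 4π^2/3 + 49.
Parseval ⇒ Σ |c_n|^2 = 4π^2/3 + 49.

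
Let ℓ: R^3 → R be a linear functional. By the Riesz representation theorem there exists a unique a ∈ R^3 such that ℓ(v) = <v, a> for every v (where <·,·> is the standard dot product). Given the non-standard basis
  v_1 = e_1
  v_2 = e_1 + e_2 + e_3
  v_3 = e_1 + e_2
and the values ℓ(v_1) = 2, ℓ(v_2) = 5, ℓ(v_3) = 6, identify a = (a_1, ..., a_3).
a = (2, 4, -1)

Write a = (a_1, ..., a_3) in the standard basis. For each basis vector v_i, ℓ(v_i) = <v_i, a> is a linear equation in the a_j's. Collect the n equations into a matrix system V a = ℓ, where row i of V is v_i (expressed in the standard basis). Since V is invertible (lower-triangular with 1s on the diagonal, up to permutation), solve by back-substitution:
  V =
[[1, 0, 0],
 [1, 1, 1],
 [1, 1, 0]]
  V a = (2, 5, 6)
Solving gives a = (2, 4, -1).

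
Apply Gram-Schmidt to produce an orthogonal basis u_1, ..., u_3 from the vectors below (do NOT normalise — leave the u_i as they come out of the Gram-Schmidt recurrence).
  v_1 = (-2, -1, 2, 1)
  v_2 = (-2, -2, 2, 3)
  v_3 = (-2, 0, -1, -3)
Orthogonal basis:
  u_1 = (-2, -1, 2, 1)
  u_2 = (3/5, -7/10, -3/5, 17/10)
  u_3 = (-56/41, -44/41, -67/41, -22/41)

Apply the Gram-Schmidt recurrence
  u_1 = v_1
  u_i = v_i − Σ_{j<i} ((v_i · u_j) / (u_j · u_j)) · u_j.

Step by step this gives:
  u_1 = (-2, -1, 2, 1)
  u_2 = (3/5, -7/10, -3/5, 17/10)
  u_3 = (-56/41, -44/41, -67/41, -22/41)

Orthogonality check:
  u_2 · u_1 = 0 (should be 0)
  u_3 · u_1 = 0 (should be 0)
  u_3 · u_2 = 0 (should be 0)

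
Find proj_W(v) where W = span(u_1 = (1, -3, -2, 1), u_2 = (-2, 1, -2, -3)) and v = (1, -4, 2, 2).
proj_W(v) = (263/127, -299/127, 62/127, 361/127)

Set up U = [u_1 | ... | u_2] ∈ R^(4×2). The projector onto W = col(U) is P = U (U^T U)^(-1) U^T.
Compute U^T U =
  [15, -4]
  [-4, 18],
and U^T v = (11, -16).
Solve U^T U · c = U^T v for the coefficients: c = (67/127, -98/127). The projection is proj_W(v) = U c.
Check: (v - proj_W(v)) · u_1 = 0  (should be 0).
Check: (v - proj_W(v)) · u_2 = 0  (should be 0).
Result: proj_W(v) = (263/127, -299/127, 62/127, 361/127).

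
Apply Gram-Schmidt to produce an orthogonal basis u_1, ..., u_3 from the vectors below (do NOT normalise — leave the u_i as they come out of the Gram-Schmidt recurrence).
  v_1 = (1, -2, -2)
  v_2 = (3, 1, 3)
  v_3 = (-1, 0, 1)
Orthogonal basis:
  u_1 = (1, -2, -2)
  u_2 = (32/9, -1/9, 17/9)
  u_3 = (-22/73, -99/146, 77/146)

Apply the Gram-Schmidt recurrence
  u_1 = v_1
  u_i = v_i − Σ_{j<i} ((v_i · u_j) / (u_j · u_j)) · u_j.

Step by step this gives:
  u_1 = (1, -2, -2)
  u_2 = (32/9, -1/9, 17/9)
  u_3 = (-22/73, -99/146, 77/146)

Orthogonality check:
  u_2 · u_1 = 0 (should be 0)
  u_3 · u_1 = 0 (should be 0)
  u_3 · u_2 = 0 (should be 0)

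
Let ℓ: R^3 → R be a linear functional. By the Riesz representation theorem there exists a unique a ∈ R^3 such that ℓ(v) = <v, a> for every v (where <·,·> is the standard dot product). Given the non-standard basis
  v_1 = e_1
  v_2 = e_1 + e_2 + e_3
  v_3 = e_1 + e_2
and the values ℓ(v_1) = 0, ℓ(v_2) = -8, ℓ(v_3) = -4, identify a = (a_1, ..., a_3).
a = (0, -4, -4)

Write a = (a_1, ..., a_3) in the standard basis. For each basis vector v_i, ℓ(v_i) = <v_i, a> is a linear equation in the a_j's. Collect the n equations into a matrix system V a = ℓ, where row i of V is v_i (expressed in the standard basis). Since V is invertible (lower-triangular with 1s on the diagonal, up to permutation), solve by back-substitution:
  V =
[[1, 0, 0],
 [1, 1, 1],
 [1, 1, 0]]
  V a = (0, -8, -4)
Solving gives a = (0, -4, -4).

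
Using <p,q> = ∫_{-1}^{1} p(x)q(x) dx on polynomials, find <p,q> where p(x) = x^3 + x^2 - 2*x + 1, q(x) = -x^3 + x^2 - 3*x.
<p,q> = 92/21

Expand the product: p(x)·q(x) = -x^6 - 6*x^3 + 7*x^2 - 3*x.
∫_{-1}^{1} of each monomial x^k gives [2/(k+1) if k even, 0 if k odd]. Integrating term-by-term (or equivalently evaluating the antiderivative F(x) = -x^7/7 - 3*x^4/2 + 7*x^3/3 - 3*x^2/2 at the endpoints):
  F(1) − F(−1) = -17/21 − (-109/21) = 92/21.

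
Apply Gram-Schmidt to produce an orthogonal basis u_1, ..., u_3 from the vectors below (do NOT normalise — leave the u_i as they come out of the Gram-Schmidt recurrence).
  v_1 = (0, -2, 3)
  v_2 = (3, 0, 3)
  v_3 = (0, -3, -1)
Orthogonal basis:
  u_1 = (0, -2, 3)
  u_2 = (3, 18/13, 12/13)
  u_3 = (22/17, -33/17, -22/17)

Apply the Gram-Schmidt recurrence
  u_1 = v_1
  u_i = v_i − Σ_{j<i} ((v_i · u_j) / (u_j · u_j)) · u_j.

Step by step this gives:
  u_1 = (0, -2, 3)
  u_2 = (3, 18/13, 12/13)
  u_3 = (22/17, -33/17, -22/17)

Orthogonality check:
  u_2 · u_1 = 0 (should be 0)
  u_3 · u_1 = 0 (should be 0)
  u_3 · u_2 = 0 (should be 0)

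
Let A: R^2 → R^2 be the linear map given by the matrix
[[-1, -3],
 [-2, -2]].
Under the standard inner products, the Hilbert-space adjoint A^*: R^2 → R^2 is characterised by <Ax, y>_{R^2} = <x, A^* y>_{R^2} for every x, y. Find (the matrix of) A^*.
A^* = A^T =
[[-1, -2],
 [-3, -2]]

For real matrices with standard dot products, the defining identity <Ax, y> = <x, A^* y> gives (Ax)^T y = x^T (A^*) y, i.e. x^T A^T y = x^T (A^*) y. Since this holds for all x, y, we must have A^* = A^T. Therefore
A^* =
[[-1, -2],
 [-3, -2]].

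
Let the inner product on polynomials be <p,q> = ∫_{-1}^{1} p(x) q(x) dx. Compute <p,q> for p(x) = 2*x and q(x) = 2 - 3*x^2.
<p,q> = 0

Expand the product: p(x)·q(x) = -6*x^3 + 4*x.
∫_{-1}^{1} of each monomial x^k gives [2/(k+1) if k even, 0 if k odd]. Integrating term-by-term (or equivalently evaluating the antiderivative F(x) = -3*x^4/2 + 2*x^2 at the endpoints):
  F(1) − F(−1) = 1/2 − (1/2) = 0.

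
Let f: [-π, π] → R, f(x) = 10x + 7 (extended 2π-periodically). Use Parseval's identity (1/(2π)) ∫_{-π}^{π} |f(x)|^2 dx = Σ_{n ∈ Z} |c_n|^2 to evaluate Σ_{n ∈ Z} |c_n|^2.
Σ |c_n|^2 = 100π^2/3 + 49

Expand and integrate term by term over [-π, π]:
  ∫ (10x)^2 dx = 100·(2π^3/3); ∫ 2·10·(7)·x dx = 0 (odd integrand); ∫ 7^2 dx = 49·2π.
So (1/(2π)) ∫_{-π}^{π} (10x + 7)^2 dx = 100π^2/3 + 49 = 100π^2/3 + 49.
Parseval ⇒ Σ |c_n|^2 = 100π^2/3 + 49.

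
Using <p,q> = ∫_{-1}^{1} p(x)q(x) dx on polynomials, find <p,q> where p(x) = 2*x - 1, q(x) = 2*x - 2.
<p,q> = 20/3

Expand the product: p(x)·q(x) = 4*x^2 - 6*x + 2.
∫_{-1}^{1} of each monomial x^k gives [2/(k+1) if k even, 0 if k odd]. Integrating term-by-term (or equivalently evaluating the antiderivative F(x) = 4*x^3/3 - 3*x^2 + 2*x at the endpoints):
  F(1) − F(−1) = 1/3 − (-19/3) = 20/3.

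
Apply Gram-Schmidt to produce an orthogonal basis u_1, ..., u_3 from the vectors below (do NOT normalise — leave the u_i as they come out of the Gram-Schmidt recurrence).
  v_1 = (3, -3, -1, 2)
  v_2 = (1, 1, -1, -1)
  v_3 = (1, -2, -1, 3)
Orthogonal basis:
  u_1 = (3, -3, -1, 2)
  u_2 = (26/23, 20/23, -24/23, -21/23)
  u_3 = (-3/7, 54/91, -83/91, 14/13)

Apply the Gram-Schmidt recurrence
  u_1 = v_1
  u_i = v_i − Σ_{j<i} ((v_i · u_j) / (u_j · u_j)) · u_j.

Step by step this gives:
  u_1 = (3, -3, -1, 2)
  u_2 = (26/23, 20/23, -24/23, -21/23)
  u_3 = (-3/7, 54/91, -83/91, 14/13)

Orthogonality check:
  u_2 · u_1 = 0 (should be 0)
  u_3 · u_1 = 0 (should be 0)
  u_3 · u_2 = 0 (should be 0)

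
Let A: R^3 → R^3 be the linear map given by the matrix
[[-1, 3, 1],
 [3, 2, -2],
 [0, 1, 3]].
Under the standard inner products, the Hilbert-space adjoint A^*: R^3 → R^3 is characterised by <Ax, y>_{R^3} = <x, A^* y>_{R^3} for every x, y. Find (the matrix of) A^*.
A^* = A^T =
[[-1, 3, 0],
 [3, 2, 1],
 [1, -2, 3]]

For real matrices with standard dot products, the defining identity <Ax, y> = <x, A^* y> gives (Ax)^T y = x^T (A^*) y, i.e. x^T A^T y = x^T (A^*) y. Since this holds for all x, y, we must have A^* = A^T. Therefore
A^* =
[[-1, 3, 0],
 [3, 2, 1],
 [1, -2, 3]].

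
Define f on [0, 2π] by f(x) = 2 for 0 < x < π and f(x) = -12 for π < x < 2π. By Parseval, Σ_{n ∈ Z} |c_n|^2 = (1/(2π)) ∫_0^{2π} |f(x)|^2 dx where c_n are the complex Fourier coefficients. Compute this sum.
Σ |c_n|^2 = 74

Parseval equates the L^2 energy of f (normalised by 1/(2π)) with the ℓ^2 sum of its Fourier coefficients: (1/(2π)) ∫_0^{2π} |f|^2 = Σ |c_n|^2.
Compute the left side: (1/(2π)) [∫_0^π 2^2 dx + ∫_π^{2π} (-12)^2 dx] = (1/(2π)) · (4π + 144π) = (4 + 144)/2 = 74.
So Σ_{n ∈ Z} |c_n|^2 = 74.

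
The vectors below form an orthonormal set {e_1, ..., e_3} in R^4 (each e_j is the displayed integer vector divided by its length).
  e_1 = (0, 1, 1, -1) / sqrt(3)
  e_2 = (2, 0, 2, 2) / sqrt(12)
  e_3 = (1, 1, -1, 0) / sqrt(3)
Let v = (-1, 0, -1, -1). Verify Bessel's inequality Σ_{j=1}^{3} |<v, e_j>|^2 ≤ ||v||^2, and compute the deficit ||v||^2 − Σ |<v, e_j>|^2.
Σ |<v, e_j>|^2 = 3; ||v||^2 = 3; deficit = 0

Write each e_j = u_j / sqrt(<u_j, u_j>) where u_j is the displayed integer vector. Then <v, e_j> = <v, u_j> / sqrt(<u_j, u_j>), so |<v, e_j>|^2 = <v, u_j>^2 / <u_j, u_j>.
Coefficients: <v, e_1> = 0/sqrt(3), <v, e_2> = -6/sqrt(12), <v, e_3> = 0/sqrt(3).
Square and sum: Σ |<v, e_j>|^2 = 3.
Compute ||v||^2 = v·v = 3.
Deficit = 3 − 3 = 0 ≥ 0, confirming Bessel's inequality. (The deficit equals ||v − Σ <v,e_j> e_j||^2, the squared distance from v to span{e_j}.)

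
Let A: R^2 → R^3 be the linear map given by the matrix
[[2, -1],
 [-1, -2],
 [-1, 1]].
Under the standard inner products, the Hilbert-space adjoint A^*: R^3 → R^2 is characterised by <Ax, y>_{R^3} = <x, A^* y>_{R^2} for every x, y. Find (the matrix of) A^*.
A^* = A^T =
[[2, -1, -1],
 [-1, -2, 1]]

For real matrices with standard dot products, the defining identity <Ax, y> = <x, A^* y> gives (Ax)^T y = x^T (A^*) y, i.e. x^T A^T y = x^T (A^*) y. Since this holds for all x, y, we must have A^* = A^T. Therefore
A^* =
[[2, -1, -1],
 [-1, -2, 1]].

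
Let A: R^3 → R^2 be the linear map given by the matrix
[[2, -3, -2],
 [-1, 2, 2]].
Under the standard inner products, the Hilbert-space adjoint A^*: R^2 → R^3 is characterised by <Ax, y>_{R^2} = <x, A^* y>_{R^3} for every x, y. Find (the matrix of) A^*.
A^* = A^T =
[[2, -1],
 [-3, 2],
 [-2, 2]]

For real matrices with standard dot products, the defining identity <Ax, y> = <x, A^* y> gives (Ax)^T y = x^T (A^*) y, i.e. x^T A^T y = x^T (A^*) y. Since this holds for all x, y, we must have A^* = A^T. Therefore
A^* =
[[2, -1],
 [-3, 2],
 [-2, 2]].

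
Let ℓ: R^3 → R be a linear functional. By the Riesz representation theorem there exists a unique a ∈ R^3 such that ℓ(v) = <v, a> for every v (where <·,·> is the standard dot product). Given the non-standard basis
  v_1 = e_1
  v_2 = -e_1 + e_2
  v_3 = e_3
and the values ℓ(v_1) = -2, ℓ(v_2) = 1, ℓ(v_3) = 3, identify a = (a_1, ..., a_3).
a = (-2, -1, 3)

Write a = (a_1, ..., a_3) in the standard basis. For each basis vector v_i, ℓ(v_i) = <v_i, a> is a linear equation in the a_j's. Collect the n equations into a matrix system V a = ℓ, where row i of V is v_i (expressed in the standard basis). Since V is invertible (lower-triangular with 1s on the diagonal, up to permutation), solve by back-substitution:
  V =
[[1, 0, 0],
 [-1, 1, 0],
 [0, 0, 1]]
  V a = (-2, 1, 3)
Solving gives a = (-2, -1, 3).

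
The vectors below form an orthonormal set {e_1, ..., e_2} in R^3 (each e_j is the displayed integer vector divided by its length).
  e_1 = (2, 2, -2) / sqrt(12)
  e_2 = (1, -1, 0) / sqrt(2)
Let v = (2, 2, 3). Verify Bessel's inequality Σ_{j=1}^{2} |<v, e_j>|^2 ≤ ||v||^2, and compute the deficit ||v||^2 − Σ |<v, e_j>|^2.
Σ |<v, e_j>|^2 = 1/3; ||v||^2 = 17; deficit = 50/3

Write each e_j = u_j / sqrt(<u_j, u_j>) where u_j is the displayed integer vector. Then <v, e_j> = <v, u_j> / sqrt(<u_j, u_j>), so |<v, e_j>|^2 = <v, u_j>^2 / <u_j, u_j>.
Coefficients: <v, e_1> = 2/sqrt(12), <v, e_2> = 0/sqrt(2).
Square and sum: Σ |<v, e_j>|^2 = 1/3.
Compute ||v||^2 = v·v = 17.
Deficit = 17 − 1/3 = 50/3 ≥ 0, confirming Bessel's inequality. (The deficit equals ||v − Σ <v,e_j> e_j||^2, the squared distance from v to span{e_j}.)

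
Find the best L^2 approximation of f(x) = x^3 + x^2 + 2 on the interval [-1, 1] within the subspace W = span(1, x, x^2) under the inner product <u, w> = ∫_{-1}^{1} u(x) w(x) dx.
g(x) = x^2 + 3*x/5 + 2

The best approximation g ∈ W is the orthogonal projection of f onto W. Writing g = a_0 + a_1 x + a_2 x^2, the coefficients solve the normal equations G · a = b where
  G_{ij} = <φ_i, φ_j> and b_i = <f, φ_i>, with φ_0 = 1, φ_1 = x, φ_2 = x^2.
G =
  [2, 0, 2/3]
  [0, 2/3, 0]
  [2/3, 0, 2/5],
b = (14/3, 2/5, 26/15).
Solving gives a_0 = 2, a_1 = 3/5, a_2 = 1, so
  g(x) = x^2 + 3*x/5 + 2.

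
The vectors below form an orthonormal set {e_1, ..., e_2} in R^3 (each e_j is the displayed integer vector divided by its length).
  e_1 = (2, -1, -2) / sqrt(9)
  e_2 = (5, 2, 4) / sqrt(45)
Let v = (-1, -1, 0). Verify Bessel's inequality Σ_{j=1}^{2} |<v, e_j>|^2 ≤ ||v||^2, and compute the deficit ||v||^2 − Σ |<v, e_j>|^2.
Σ |<v, e_j>|^2 = 6/5; ||v||^2 = 2; deficit = 4/5

Write each e_j = u_j / sqrt(<u_j, u_j>) where u_j is the displayed integer vector. Then <v, e_j> = <v, u_j> / sqrt(<u_j, u_j>), so |<v, e_j>|^2 = <v, u_j>^2 / <u_j, u_j>.
Coefficients: <v, e_1> = -1/sqrt(9), <v, e_2> = -7/sqrt(45).
Square and sum: Σ |<v, e_j>|^2 = 6/5.
Compute ||v||^2 = v·v = 2.
Deficit = 2 − 6/5 = 4/5 ≥ 0, confirming Bessel's inequality. (The deficit equals ||v − Σ <v,e_j> e_j||^2, the squared distance from v to span{e_j}.)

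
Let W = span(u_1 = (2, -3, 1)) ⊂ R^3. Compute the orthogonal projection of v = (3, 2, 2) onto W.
proj_W(v) = (2/7, -3/7, 1/7)

Set up U = [u_1 | ... | u_1] ∈ R^(3×1). The projector onto W = col(U) is P = U (U^T U)^(-1) U^T.
Compute U^T U =
  [14],
and U^T v = (2).
Solve U^T U · c = U^T v for the coefficients: c = (1/7). The projection is proj_W(v) = U c.
Check: (v - proj_W(v)) · u_1 = 0  (should be 0).
Result: proj_W(v) = (2/7, -3/7, 1/7).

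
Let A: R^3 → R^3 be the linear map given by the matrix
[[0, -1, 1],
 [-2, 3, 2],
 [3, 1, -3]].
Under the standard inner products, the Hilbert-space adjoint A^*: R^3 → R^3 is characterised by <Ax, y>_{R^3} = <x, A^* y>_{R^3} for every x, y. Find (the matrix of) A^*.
A^* = A^T =
[[0, -2, 3],
 [-1, 3, 1],
 [1, 2, -3]]

For real matrices with standard dot products, the defining identity <Ax, y> = <x, A^* y> gives (Ax)^T y = x^T (A^*) y, i.e. x^T A^T y = x^T (A^*) y. Since this holds for all x, y, we must have A^* = A^T. Therefore
A^* =
[[0, -2, 3],
 [-1, 3, 1],
 [1, 2, -3]].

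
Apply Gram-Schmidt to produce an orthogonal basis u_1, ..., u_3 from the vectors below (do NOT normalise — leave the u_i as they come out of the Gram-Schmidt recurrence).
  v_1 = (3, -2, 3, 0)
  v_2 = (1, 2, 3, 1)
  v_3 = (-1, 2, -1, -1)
Orthogonal basis:
  u_1 = (3, -2, 3, 0)
  u_2 = (-1/11, 30/11, 21/11, 1)
  u_3 = (51/133, 66/133, -1/19, -162/133)

Apply the Gram-Schmidt recurrence
  u_1 = v_1
  u_i = v_i − Σ_{j<i} ((v_i · u_j) / (u_j · u_j)) · u_j.

Step by step this gives:
  u_1 = (3, -2, 3, 0)
  u_2 = (-1/11, 30/11, 21/11, 1)
  u_3 = (51/133, 66/133, -1/19, -162/133)

Orthogonality check:
  u_2 · u_1 = 0 (should be 0)
  u_3 · u_1 = 0 (should be 0)
  u_3 · u_2 = 0 (should be 0)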